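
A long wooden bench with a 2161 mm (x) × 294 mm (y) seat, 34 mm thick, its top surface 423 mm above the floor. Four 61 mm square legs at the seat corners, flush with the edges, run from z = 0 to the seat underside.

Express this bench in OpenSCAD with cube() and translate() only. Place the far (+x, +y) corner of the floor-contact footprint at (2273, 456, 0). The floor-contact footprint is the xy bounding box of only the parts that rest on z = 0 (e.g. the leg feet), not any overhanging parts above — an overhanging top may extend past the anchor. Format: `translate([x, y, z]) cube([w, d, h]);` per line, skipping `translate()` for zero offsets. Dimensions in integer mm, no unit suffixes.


// leg_h = 423 − 34 = 389
translate([112, 162, 389]) cube([2161, 294, 34]);
translate([112, 162, 0]) cube([61, 61, 389]);
translate([112, 395, 0]) cube([61, 61, 389]);
translate([2212, 162, 0]) cube([61, 61, 389]);
translate([2212, 395, 0]) cube([61, 61, 389]);


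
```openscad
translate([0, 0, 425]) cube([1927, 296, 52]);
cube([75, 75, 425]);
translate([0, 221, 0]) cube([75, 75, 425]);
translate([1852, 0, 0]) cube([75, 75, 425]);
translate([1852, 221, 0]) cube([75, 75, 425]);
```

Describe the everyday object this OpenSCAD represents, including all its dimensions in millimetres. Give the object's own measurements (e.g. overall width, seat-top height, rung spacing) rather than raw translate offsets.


A long wooden bench with a 1927 mm (x) × 296 mm (y) seat, 52 mm thick, its top surface 477 mm above the floor. Four 75 mm square legs at the seat corners, flush with the edges, run from z = 0 to the seat underside.


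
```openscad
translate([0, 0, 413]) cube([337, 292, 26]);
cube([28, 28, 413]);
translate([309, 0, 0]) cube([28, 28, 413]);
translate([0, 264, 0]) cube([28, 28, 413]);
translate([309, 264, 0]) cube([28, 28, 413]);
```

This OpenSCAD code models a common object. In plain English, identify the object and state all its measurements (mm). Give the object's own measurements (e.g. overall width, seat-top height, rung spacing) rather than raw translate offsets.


A simple wooden stool: a rectangular seat 337 mm (x) by 292 mm (y), 26 mm thick, top face at z = 439 mm, on four square legs, each 28×28 mm in cross-section. The legs rest on z = 0, each flush with a corner of the seat.


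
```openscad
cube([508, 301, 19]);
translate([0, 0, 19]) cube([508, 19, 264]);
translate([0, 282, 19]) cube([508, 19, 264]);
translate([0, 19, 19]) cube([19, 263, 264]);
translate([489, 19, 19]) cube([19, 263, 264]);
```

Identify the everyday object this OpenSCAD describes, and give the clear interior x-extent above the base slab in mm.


An open box. The internal width is 470 mm.

A 508×301 base slab with four walls standing on it — an open box. The base is 508 mm wide and the walls are 19 mm thick, so the internal width is 508 − 2 × 19 = 470 mm.


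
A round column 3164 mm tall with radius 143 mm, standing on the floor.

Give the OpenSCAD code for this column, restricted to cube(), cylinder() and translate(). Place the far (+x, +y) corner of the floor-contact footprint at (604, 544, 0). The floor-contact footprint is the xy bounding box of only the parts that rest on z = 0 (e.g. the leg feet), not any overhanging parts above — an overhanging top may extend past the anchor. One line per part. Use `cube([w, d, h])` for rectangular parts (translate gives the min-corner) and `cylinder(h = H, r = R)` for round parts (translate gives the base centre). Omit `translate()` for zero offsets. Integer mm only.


translate([461, 401, 0]) cylinder(h = 3164, r = 143);


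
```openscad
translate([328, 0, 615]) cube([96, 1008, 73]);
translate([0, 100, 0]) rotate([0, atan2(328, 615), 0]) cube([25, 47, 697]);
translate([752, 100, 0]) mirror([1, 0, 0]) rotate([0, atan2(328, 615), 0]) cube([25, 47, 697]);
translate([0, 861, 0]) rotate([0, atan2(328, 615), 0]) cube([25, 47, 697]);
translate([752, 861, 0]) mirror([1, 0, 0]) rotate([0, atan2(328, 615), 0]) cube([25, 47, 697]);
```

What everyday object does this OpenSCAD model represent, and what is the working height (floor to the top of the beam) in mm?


A sawhorse. The overall height is 688 mm.

A beam across two mirrored pairs of raked legs — a sawhorse. The beam's underside is at z = 615 (matching the legs' vertical rise in atan2(328, 615)) and the beam is 73 mm tall, so its top is at 615 + 73 = 688 mm. The raked legs top out at the beam's underside, so that is the highest point.


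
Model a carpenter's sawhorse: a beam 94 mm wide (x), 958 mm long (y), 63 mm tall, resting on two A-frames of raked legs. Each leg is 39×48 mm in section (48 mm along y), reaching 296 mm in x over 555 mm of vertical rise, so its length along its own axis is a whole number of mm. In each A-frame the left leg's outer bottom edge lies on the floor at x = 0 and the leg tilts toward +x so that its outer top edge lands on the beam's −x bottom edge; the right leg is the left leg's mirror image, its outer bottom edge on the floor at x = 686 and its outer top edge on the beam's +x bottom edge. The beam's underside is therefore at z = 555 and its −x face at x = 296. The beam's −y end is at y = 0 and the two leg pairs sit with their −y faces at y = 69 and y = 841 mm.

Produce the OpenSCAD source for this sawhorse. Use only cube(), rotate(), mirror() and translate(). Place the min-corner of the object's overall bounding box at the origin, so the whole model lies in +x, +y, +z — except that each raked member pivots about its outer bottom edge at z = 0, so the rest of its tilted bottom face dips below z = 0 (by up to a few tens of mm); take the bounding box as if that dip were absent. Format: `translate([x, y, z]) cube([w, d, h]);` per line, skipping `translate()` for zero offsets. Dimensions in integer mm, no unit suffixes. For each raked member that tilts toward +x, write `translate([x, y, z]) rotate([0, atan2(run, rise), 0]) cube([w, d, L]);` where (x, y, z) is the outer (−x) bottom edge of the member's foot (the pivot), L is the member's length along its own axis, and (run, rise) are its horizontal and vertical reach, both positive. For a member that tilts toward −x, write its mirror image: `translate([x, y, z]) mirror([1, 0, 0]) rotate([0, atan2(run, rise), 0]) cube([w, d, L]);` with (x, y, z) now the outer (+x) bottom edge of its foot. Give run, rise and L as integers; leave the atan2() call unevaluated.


translate([296, 0, 555]) cube([94, 958, 63]);
translate([0, 69, 0]) rotate([0, atan2(296, 555), 0]) cube([39, 48, 629]);
translate([686, 69, 0]) mirror([1, 0, 0]) rotate([0, atan2(296, 555), 0]) cube([39, 48, 629]);
translate([0, 841, 0]) rotate([0, atan2(296, 555), 0]) cube([39, 48, 629]);
translate([686, 841, 0]) mirror([1, 0, 0]) rotate([0, atan2(296, 555), 0]) cube([39, 48, 629]);


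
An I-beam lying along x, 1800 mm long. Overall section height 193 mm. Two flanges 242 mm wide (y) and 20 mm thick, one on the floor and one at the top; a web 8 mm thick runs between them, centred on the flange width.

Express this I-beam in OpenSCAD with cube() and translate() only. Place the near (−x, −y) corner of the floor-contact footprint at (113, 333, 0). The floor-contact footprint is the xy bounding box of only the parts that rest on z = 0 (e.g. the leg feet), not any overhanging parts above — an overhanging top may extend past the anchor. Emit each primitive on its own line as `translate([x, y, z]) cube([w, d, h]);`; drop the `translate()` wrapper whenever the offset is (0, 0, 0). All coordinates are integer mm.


translate([113, 333, 0]) cube([1800, 242, 20]);
translate([113, 450, 20]) cube([1800, 8, 153]);
translate([113, 333, 173]) cube([1800, 242, 20]);


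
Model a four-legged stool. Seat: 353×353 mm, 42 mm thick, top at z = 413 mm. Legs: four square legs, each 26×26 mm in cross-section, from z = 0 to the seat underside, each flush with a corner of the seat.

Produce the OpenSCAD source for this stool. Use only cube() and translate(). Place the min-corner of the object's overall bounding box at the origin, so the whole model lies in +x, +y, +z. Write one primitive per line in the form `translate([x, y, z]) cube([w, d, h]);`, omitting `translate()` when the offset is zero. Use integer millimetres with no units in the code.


translate([0, 0, 371]) cube([353, 353, 42]);
cube([26, 26, 371]);
translate([327, 0, 0]) cube([26, 26, 371]);
translate([0, 327, 0]) cube([26, 26, 371]);
translate([327, 327, 0]) cube([26, 26, 371]);


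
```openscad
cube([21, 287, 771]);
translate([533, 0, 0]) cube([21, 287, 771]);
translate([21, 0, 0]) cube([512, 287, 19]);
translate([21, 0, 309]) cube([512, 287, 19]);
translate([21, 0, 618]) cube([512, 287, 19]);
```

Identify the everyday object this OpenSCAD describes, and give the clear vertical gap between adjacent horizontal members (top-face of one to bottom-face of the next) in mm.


A bookshelf. The clear shelf gap is 290 mm.

Two tall side panels with 3 horizontal boards between them — a bookshelf. The first two shelf undersides are at z = 0 and z = 309; with shelf thickness 19, the clear gap is 309 − 0 − 19 = 290 mm.


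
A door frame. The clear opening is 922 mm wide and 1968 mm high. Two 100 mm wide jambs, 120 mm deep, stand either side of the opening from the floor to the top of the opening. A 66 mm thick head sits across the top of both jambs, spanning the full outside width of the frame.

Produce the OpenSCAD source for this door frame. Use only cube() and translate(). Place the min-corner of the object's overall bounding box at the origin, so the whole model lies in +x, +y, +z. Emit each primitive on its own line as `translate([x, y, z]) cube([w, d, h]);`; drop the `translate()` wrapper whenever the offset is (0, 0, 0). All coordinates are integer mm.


cube([100, 120, 1968]);
translate([1022, 0, 0]) cube([100, 120, 1968]);
translate([0, 0, 1968]) cube([1122, 120, 66]);


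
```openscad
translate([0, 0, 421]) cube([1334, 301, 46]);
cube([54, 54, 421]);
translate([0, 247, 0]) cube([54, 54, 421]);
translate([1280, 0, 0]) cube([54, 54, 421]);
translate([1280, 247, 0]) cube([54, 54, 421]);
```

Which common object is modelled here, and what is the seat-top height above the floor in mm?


A bench. The seat-top height is 467 mm.

A long slab on four corner posts — a bench. The slab sits at z = 421 with thickness 46, so the top is 421 + 46 = 467 mm.


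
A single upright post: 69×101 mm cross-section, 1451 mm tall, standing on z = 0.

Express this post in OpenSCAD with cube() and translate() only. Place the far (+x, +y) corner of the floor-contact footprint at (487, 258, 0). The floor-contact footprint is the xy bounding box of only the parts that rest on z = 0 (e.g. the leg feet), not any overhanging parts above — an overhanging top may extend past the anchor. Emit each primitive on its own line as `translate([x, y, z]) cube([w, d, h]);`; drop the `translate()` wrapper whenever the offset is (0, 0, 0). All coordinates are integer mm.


translate([418, 157, 0]) cube([69, 101, 1451]);


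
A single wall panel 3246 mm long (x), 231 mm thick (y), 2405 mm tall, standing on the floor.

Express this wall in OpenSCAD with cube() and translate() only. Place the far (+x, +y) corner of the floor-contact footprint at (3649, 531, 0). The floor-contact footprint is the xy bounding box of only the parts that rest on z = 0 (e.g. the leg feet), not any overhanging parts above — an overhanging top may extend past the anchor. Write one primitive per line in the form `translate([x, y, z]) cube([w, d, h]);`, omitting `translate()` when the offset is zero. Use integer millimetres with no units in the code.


translate([403, 300, 0]) cube([3246, 231, 2405]);


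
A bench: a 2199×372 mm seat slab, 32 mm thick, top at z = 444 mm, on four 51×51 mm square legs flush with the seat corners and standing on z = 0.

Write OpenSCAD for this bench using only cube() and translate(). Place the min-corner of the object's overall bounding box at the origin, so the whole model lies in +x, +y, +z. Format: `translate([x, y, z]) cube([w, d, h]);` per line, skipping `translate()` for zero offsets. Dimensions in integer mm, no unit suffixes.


translate([0, 0, 412]) cube([2199, 372, 32]);
cube([51, 51, 412]);
translate([0, 321, 0]) cube([51, 51, 412]);
translate([2148, 0, 0]) cube([51, 51, 412]);
translate([2148, 321, 0]) cube([51, 51, 412]);


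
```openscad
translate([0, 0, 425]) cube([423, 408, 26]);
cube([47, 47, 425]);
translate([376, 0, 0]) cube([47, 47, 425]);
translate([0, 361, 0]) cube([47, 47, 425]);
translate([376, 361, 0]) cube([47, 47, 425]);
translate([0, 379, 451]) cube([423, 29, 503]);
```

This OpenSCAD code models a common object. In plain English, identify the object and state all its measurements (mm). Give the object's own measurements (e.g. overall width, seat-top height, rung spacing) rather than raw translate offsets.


A chair. The seat is a 423×408×26 mm slab with its top at z = 451 mm, on four 47×47 mm corner legs (flush with the seat edges, standing on z = 0). A flat backrest 29 mm thick, 503 mm tall, spans the full seat width and rises from the seat top along its +y edge, rear face flush with the rear of the seat.


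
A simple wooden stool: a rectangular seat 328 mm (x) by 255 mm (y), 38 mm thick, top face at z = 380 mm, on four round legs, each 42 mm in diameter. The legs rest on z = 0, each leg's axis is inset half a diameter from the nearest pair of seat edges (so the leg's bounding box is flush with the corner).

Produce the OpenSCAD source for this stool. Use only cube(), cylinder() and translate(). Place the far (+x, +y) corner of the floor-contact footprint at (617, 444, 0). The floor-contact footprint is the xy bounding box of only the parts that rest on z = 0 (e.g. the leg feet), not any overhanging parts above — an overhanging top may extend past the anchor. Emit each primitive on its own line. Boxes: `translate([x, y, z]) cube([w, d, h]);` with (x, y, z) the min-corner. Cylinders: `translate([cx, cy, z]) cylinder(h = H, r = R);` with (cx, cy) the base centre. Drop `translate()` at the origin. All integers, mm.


// leg_h = 380 - 38 = 342
translate([289, 189, 342]) cube([328, 255, 38]);
translate([310, 210, 0]) cylinder(h = 342, r = 21);
translate([596, 210, 0]) cylinder(h = 342, r = 21);
translate([310, 423, 0]) cylinder(h = 342, r = 21);
translate([596, 423, 0]) cylinder(h = 342, r = 21);


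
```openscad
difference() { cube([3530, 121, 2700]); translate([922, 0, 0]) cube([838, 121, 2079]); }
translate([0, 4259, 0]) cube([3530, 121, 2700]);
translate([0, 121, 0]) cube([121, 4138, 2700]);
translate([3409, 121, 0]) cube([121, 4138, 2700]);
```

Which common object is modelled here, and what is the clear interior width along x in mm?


A single room. The interior width is 3288 mm.

Four walls enclosing a rectangle with a door in the front wall — a room. Outside width 3530 minus two 121 mm walls gives 3288 mm.


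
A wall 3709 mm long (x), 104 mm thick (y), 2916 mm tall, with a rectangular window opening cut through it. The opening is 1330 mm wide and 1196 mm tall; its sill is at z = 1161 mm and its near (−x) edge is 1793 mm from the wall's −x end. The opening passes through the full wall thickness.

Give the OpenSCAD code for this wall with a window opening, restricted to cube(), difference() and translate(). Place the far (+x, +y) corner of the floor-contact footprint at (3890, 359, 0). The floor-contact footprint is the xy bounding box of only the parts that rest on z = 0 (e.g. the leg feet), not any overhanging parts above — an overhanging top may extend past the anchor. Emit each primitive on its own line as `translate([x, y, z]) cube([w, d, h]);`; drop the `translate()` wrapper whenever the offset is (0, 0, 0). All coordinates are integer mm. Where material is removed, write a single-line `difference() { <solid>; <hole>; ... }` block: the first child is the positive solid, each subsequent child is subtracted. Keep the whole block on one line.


difference() { translate([181, 255, 0]) cube([3709, 104, 2916]); translate([1974, 255, 1161]) cube([1330, 104, 1196]); }


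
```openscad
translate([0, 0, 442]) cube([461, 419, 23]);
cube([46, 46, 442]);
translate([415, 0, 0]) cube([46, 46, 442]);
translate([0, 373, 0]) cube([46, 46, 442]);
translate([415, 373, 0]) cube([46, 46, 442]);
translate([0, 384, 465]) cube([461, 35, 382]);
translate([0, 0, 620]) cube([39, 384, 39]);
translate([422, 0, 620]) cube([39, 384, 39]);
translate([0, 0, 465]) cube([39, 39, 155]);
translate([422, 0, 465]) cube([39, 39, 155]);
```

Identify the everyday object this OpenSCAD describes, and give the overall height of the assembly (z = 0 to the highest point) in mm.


A chair. The overall height is 847 mm.

A slab on four corner posts with a tall panel at the back — a chair. The seat slab sits at z = 442 with thickness 23, and the 382 mm backrest starts at the seat top, so the overall height is 442 + 23 + 382 = 847 mm.


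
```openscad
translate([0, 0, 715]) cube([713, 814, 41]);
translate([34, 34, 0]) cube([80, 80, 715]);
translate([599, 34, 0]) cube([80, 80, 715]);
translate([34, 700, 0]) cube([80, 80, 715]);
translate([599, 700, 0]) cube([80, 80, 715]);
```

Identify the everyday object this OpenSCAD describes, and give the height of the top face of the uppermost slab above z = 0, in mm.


A table. The table height is 756 mm.

A 713×814×41 slab sits at z = 715 on four 80 mm square posts — a table. The top surface is at 715 + 41 = 756 mm.


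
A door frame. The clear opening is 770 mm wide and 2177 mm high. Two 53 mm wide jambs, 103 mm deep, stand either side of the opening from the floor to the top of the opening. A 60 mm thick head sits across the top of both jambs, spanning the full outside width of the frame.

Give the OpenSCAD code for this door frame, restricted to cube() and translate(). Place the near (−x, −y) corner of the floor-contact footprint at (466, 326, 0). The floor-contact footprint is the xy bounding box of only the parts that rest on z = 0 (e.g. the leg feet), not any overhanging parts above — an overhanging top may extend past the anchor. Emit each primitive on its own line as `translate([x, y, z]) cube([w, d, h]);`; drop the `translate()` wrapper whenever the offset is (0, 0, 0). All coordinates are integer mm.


translate([466, 326, 0]) cube([53, 103, 2177]);
translate([1289, 326, 0]) cube([53, 103, 2177]);
translate([466, 326, 2177]) cube([876, 103, 60]);


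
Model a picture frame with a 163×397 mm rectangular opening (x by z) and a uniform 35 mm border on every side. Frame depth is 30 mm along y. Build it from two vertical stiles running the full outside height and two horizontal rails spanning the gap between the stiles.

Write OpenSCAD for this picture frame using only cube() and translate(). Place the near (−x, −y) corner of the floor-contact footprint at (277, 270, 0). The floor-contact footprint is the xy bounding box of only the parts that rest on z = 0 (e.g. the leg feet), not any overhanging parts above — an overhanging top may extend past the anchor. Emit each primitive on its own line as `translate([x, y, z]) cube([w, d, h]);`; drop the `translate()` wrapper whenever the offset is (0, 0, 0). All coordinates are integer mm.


translate([277, 270, 0]) cube([35, 30, 467]);
translate([475, 270, 0]) cube([35, 30, 467]);
translate([312, 270, 0]) cube([163, 30, 35]);
translate([312, 270, 432]) cube([163, 30, 35]);


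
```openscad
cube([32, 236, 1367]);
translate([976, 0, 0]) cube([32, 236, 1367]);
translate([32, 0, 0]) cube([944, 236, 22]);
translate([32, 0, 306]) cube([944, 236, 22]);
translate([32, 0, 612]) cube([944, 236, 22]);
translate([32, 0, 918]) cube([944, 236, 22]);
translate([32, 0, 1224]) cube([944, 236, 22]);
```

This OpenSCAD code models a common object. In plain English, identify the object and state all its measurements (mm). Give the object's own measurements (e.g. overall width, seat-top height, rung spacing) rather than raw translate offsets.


An open bookshelf. Two side panels, each 32 mm thick, 236 mm deep and 1367 mm tall, stand 1008 mm apart (outside-to-outside). Between them sit 5 shelves, each 22 mm thick and 236 mm deep, spanning the full gap between the sides. The bottom shelf rests on the floor (its underside at z = 0) and the clear gap between one shelf's top and the next shelf's underside is 284 mm.


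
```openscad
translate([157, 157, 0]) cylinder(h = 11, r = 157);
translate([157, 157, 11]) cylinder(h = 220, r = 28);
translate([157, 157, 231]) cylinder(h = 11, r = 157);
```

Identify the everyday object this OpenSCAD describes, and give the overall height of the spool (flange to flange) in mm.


A spool. The overall height is 242 mm.

Three coaxial cylinders, large–small–large — a spool. Two 11 mm flanges and a 220 mm core give 11 + 220 + 11 = 242 mm.


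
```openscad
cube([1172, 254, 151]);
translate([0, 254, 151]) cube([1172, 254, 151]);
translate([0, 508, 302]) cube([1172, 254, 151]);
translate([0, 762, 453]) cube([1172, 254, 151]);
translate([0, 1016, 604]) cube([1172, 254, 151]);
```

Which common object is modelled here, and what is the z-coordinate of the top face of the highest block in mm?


A staircase. The total rise is 755 mm.

5 identical blocks, each offset up and back from the previous — a staircase. Each step is 151 mm tall and there are 5 of them, so the total rise is 5 × 151 = 755 mm.


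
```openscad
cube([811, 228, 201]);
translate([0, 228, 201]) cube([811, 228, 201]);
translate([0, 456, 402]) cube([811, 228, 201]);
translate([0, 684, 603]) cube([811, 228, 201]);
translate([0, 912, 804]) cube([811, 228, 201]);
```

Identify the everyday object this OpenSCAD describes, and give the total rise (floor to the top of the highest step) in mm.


A staircase. The total rise is 1005 mm.

5 identical blocks, each offset up and back from the previous — a staircase. Each step is 201 mm tall and there are 5 of them, so the total rise is 5 × 201 = 1005 mm.


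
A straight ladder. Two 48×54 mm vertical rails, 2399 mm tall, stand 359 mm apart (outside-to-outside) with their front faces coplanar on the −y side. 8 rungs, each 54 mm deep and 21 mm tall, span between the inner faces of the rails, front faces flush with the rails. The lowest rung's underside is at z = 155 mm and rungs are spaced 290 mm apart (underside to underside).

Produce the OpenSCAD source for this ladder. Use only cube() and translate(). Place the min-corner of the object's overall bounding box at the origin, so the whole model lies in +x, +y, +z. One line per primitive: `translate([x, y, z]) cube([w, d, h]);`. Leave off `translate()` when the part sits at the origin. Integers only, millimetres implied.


cube([48, 54, 2399]);
translate([311, 0, 0]) cube([48, 54, 2399]);
translate([48, 0, 155]) cube([263, 54, 21]);
translate([48, 0, 445]) cube([263, 54, 21]);
translate([48, 0, 735]) cube([263, 54, 21]);
translate([48, 0, 1025]) cube([263, 54, 21]);
translate([48, 0, 1315]) cube([263, 54, 21]);
translate([48, 0, 1605]) cube([263, 54, 21]);
translate([48, 0, 1895]) cube([263, 54, 21]);
translate([48, 0, 2185]) cube([263, 54, 21]);


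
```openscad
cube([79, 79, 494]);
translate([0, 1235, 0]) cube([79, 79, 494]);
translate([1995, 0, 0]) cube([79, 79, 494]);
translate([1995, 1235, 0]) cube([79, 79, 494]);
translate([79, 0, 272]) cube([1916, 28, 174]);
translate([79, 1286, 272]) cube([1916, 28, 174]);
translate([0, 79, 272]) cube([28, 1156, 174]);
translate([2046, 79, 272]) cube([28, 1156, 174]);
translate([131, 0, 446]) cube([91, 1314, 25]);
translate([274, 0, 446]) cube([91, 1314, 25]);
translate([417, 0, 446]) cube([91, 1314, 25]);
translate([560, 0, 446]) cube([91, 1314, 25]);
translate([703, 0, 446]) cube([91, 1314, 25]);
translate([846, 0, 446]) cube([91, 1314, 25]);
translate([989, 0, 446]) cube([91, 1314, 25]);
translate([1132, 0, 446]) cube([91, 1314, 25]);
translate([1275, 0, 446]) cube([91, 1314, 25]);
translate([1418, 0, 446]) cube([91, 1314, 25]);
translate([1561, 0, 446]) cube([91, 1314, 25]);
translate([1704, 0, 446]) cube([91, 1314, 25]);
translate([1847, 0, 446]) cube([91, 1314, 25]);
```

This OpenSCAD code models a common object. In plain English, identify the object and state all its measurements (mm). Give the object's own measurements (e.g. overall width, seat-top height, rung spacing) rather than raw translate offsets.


A bed frame 2074 mm long (x) by 1314 mm wide (y). Four 79×79 mm corner posts, 494 mm tall, at the corners of the footprint. Four rails of 28 mm thickness and 174 mm height run between adjacent posts with their undersides at z = 272 mm, their outer faces flush with the outside of the frame (the two x-running rails run between the posts' inner faces; the two y-running rails run between the posts' inner faces). 13 slats, each 91 mm wide (x) and 25 mm thick, lie across the top of the two x-running rails, running the full 1314 mm width of the frame in y; along x they sit between the end posts with a 52 mm gap after the −x posts and between neighbouring slats, leaving 57 mm before the +x posts.


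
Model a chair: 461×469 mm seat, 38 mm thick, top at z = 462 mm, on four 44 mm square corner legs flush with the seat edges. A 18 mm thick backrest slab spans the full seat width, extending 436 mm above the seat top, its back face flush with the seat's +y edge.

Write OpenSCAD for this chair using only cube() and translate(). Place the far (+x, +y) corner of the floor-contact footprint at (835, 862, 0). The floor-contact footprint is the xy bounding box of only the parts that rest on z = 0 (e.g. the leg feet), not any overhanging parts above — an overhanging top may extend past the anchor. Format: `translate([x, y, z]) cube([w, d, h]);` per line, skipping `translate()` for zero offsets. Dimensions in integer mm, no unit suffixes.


translate([374, 393, 424]) cube([461, 469, 38]);
translate([374, 393, 0]) cube([44, 44, 424]);
translate([791, 393, 0]) cube([44, 44, 424]);
translate([374, 818, 0]) cube([44, 44, 424]);
translate([791, 818, 0]) cube([44, 44, 424]);
translate([374, 844, 462]) cube([461, 18, 436]);


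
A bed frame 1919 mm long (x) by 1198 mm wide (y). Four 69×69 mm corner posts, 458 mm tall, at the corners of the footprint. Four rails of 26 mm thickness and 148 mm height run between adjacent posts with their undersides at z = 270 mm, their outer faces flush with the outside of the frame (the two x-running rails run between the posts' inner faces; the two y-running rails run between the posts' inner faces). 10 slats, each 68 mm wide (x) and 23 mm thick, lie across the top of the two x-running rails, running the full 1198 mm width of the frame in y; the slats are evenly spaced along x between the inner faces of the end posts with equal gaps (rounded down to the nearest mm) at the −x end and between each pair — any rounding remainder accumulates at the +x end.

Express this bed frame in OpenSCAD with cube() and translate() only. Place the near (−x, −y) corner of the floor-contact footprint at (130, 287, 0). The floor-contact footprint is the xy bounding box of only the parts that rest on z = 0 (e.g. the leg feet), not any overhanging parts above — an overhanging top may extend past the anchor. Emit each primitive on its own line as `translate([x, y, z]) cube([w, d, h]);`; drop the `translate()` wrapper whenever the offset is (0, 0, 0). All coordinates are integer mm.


// slat z = rail_z + rail_h = 270 + 148 = 418
// slat gap = ⌊(1781 − 10·68) / 11⌋ = 100
translate([130, 287, 0]) cube([69, 69, 458]);
translate([130, 1416, 0]) cube([69, 69, 458]);
translate([1980, 287, 0]) cube([69, 69, 458]);
translate([1980, 1416, 0]) cube([69, 69, 458]);
translate([199, 287, 270]) cube([1781, 26, 148]);
translate([199, 1459, 270]) cube([1781, 26, 148]);
translate([130, 356, 270]) cube([26, 1060, 148]);
translate([2023, 356, 270]) cube([26, 1060, 148]);
translate([299, 287, 418]) cube([68, 1198, 23]);
translate([467, 287, 418]) cube([68, 1198, 23]);
translate([635, 287, 418]) cube([68, 1198, 23]);
translate([803, 287, 418]) cube([68, 1198, 23]);
translate([971, 287, 418]) cube([68, 1198, 23]);
translate([1139, 287, 418]) cube([68, 1198, 23]);
translate([1307, 287, 418]) cube([68, 1198, 23]);
translate([1475, 287, 418]) cube([68, 1198, 23]);
translate([1643, 287, 418]) cube([68, 1198, 23]);
translate([1811, 287, 418]) cube([68, 1198, 23]);


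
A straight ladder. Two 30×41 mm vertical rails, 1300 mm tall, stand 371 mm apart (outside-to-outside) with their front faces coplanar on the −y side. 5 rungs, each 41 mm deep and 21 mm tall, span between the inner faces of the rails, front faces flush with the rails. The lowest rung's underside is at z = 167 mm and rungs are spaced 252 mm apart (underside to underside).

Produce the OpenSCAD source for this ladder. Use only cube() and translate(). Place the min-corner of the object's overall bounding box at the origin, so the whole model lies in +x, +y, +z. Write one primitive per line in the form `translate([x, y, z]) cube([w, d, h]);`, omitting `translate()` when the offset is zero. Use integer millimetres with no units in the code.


// rung span = 371 - 2*30 = 311
// rung[k] z = 167 + k*252
cube([30, 41, 1300]);
translate([341, 0, 0]) cube([30, 41, 1300]);
translate([30, 0, 167]) cube([311, 41, 21]);
translate([30, 0, 419]) cube([311, 41, 21]);
translate([30, 0, 671]) cube([311, 41, 21]);
translate([30, 0, 923]) cube([311, 41, 21]);
translate([30, 0, 1175]) cube([311, 41, 21]);


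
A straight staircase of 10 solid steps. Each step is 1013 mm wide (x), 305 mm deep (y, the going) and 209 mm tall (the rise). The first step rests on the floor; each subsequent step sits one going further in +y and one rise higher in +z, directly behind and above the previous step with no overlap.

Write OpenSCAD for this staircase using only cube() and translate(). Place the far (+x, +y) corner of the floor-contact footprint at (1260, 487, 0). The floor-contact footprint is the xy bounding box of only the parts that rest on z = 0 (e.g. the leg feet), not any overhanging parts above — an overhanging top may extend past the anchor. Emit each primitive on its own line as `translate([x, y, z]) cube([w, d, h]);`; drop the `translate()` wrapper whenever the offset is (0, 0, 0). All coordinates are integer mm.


translate([247, 182, 0]) cube([1013, 305, 209]);
translate([247, 487, 209]) cube([1013, 305, 209]);
translate([247, 792, 418]) cube([1013, 305, 209]);
translate([247, 1097, 627]) cube([1013, 305, 209]);
translate([247, 1402, 836]) cube([1013, 305, 209]);
translate([247, 1707, 1045]) cube([1013, 305, 209]);
translate([247, 2012, 1254]) cube([1013, 305, 209]);
translate([247, 2317, 1463]) cube([1013, 305, 209]);
translate([247, 2622, 1672]) cube([1013, 305, 209]);
translate([247, 2927, 1881]) cube([1013, 305, 209]);


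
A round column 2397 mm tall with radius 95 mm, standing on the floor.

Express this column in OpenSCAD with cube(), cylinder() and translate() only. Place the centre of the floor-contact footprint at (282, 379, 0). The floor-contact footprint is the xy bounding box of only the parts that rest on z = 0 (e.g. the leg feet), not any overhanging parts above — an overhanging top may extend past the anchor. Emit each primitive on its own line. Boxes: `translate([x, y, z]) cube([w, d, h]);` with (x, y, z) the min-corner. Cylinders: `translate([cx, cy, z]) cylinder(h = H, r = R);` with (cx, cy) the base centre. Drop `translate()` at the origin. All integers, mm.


translate([282, 379, 0]) cylinder(h = 2397, r = 95);


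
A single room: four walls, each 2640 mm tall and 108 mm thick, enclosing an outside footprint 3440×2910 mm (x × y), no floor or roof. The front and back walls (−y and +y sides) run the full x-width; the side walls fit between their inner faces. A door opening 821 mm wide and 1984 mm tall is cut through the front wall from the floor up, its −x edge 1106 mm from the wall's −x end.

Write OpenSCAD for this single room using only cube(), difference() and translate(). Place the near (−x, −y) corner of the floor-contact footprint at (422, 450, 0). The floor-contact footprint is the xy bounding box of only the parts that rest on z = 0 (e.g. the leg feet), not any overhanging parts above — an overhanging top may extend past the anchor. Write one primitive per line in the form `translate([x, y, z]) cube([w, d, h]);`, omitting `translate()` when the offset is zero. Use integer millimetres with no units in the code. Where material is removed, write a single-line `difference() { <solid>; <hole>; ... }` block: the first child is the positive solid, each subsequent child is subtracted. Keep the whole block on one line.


difference() { translate([422, 450, 0]) cube([3440, 108, 2640]); translate([1528, 450, 0]) cube([821, 108, 1984]); }
translate([422, 3252, 0]) cube([3440, 108, 2640]);
translate([422, 558, 0]) cube([108, 2694, 2640]);
translate([3754, 558, 0]) cube([108, 2694, 2640]);


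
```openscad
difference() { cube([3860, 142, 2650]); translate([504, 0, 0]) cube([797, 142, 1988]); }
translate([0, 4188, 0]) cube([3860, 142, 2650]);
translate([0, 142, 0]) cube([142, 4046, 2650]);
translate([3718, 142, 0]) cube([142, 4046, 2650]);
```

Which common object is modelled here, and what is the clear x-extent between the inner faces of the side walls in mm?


A single room. The interior width is 3576 mm.

Four walls enclosing a rectangle with a door in the front wall — a room. Outside width 3860 minus two 142 mm walls gives 3576 mm.


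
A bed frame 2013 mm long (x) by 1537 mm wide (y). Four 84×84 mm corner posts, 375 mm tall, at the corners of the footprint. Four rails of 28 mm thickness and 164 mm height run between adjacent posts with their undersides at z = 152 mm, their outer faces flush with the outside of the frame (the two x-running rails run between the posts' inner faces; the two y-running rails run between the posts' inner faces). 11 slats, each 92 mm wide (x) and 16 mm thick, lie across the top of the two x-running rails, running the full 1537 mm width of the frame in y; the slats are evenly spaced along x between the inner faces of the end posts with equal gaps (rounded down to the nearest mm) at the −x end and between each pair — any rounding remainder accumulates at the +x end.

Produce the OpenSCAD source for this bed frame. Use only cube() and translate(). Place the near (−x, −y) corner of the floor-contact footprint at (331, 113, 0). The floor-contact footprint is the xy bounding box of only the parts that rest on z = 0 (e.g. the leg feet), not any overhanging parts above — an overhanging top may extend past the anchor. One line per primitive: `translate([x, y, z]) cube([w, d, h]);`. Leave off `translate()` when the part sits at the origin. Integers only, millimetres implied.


// slat z = rail_z + rail_h = 152 + 164 = 316
// slat gap = ⌊(1845 − 11·92) / 12⌋ = 69
translate([331, 113, 0]) cube([84, 84, 375]);
translate([331, 1566, 0]) cube([84, 84, 375]);
translate([2260, 113, 0]) cube([84, 84, 375]);
translate([2260, 1566, 0]) cube([84, 84, 375]);
translate([415, 113, 152]) cube([1845, 28, 164]);
translate([415, 1622, 152]) cube([1845, 28, 164]);
translate([331, 197, 152]) cube([28, 1369, 164]);
translate([2316, 197, 152]) cube([28, 1369, 164]);
translate([484, 113, 316]) cube([92, 1537, 16]);
translate([645, 113, 316]) cube([92, 1537, 16]);
translate([806, 113, 316]) cube([92, 1537, 16]);
translate([967, 113, 316]) cube([92, 1537, 16]);
translate([1128, 113, 316]) cube([92, 1537, 16]);
translate([1289, 113, 316]) cube([92, 1537, 16]);
translate([1450, 113, 316]) cube([92, 1537, 16]);
translate([1611, 113, 316]) cube([92, 1537, 16]);
translate([1772, 113, 316]) cube([92, 1537, 16]);
translate([1933, 113, 316]) cube([92, 1537, 16]);
translate([2094, 113, 316]) cube([92, 1537, 16]);


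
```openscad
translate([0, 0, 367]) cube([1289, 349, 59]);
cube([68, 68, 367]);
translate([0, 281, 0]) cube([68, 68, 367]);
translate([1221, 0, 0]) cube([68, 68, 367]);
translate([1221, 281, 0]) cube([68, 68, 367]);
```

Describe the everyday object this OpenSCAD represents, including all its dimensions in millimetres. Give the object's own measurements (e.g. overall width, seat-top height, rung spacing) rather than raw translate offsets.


A bench: a 1289×349 mm seat slab, 59 mm thick, top at z = 426 mm, on four 68×68 mm square legs flush with the seat corners and standing on z = 0.


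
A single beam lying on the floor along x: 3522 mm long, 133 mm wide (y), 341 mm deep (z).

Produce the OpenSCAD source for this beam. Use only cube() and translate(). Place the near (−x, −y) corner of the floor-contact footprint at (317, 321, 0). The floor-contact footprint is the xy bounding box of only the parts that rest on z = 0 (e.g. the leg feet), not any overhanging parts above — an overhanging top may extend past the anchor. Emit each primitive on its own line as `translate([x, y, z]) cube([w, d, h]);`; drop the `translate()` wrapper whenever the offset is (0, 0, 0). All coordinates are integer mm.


translate([317, 321, 0]) cube([3522, 133, 341]);


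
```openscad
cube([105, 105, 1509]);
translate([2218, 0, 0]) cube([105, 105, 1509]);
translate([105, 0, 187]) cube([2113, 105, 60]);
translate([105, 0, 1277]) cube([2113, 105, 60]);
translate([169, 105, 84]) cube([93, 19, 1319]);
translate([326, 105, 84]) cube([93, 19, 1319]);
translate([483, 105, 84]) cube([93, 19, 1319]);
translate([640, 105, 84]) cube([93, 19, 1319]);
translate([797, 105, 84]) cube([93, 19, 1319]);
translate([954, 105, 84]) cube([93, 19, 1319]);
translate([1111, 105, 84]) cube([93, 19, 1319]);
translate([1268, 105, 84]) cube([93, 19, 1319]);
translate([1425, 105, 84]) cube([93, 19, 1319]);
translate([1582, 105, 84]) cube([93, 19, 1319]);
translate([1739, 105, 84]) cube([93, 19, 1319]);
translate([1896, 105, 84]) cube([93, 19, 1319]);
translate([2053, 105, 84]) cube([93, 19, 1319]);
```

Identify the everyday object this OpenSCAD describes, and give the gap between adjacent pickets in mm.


A fence section. The picket gap is 64 mm.

Two posts, two rails, 13 pickets — a fence section. Span 2113 mm holds 13 pickets of 93 mm with 14 equal gaps: ⌊(2113 − 13·93) / 14⌋ = 64 mm.


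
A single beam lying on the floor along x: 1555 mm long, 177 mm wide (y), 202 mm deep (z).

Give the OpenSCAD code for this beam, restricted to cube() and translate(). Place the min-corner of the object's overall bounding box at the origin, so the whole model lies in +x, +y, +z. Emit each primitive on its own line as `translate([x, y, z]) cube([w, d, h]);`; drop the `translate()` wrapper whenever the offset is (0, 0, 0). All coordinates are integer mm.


cube([1555, 177, 202]);


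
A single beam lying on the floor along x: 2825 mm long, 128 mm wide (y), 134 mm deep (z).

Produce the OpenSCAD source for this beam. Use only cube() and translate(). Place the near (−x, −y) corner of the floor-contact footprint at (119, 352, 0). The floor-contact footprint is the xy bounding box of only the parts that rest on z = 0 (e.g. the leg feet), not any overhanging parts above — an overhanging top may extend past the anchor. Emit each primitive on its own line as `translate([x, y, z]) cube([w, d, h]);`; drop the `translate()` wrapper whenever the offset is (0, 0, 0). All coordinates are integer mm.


translate([119, 352, 0]) cube([2825, 128, 134]);


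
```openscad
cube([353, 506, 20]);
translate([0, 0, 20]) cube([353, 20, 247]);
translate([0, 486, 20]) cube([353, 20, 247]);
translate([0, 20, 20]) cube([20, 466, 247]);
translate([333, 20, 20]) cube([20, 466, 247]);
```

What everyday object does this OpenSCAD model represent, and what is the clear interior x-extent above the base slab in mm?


An open box. The internal width is 313 mm.

A 353×506 base slab with four walls standing on it — an open box. The base is 353 mm wide and the walls are 20 mm thick, so the internal width is 353 − 2 × 20 = 313 mm.


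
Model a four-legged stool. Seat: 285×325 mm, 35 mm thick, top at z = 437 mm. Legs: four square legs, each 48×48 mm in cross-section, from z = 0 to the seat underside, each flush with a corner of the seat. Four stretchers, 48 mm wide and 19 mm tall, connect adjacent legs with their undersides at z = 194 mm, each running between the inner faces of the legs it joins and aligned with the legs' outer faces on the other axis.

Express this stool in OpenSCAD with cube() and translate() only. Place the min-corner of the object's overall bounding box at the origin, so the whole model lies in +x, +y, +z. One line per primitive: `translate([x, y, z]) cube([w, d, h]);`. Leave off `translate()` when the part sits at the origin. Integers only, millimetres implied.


translate([0, 0, 402]) cube([285, 325, 35]);
cube([48, 48, 402]);
translate([237, 0, 0]) cube([48, 48, 402]);
translate([0, 277, 0]) cube([48, 48, 402]);
translate([237, 277, 0]) cube([48, 48, 402]);
translate([48, 0, 194]) cube([189, 48, 19]);
translate([48, 277, 194]) cube([189, 48, 19]);
translate([0, 48, 194]) cube([48, 229, 19]);
translate([237, 48, 194]) cube([48, 229, 19]);
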